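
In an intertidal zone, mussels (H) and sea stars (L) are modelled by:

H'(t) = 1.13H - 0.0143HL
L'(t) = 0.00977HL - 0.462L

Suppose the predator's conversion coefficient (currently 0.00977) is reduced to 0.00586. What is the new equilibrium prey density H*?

At the interior fixed point, setting dL/dt = 0 with L > 0 fixes H* = (predator death rate)/(HL coefficient) — independent of the other coefficients.
With the change, H* = 0.462/0.00586 = 78.8; it rises from 47.3.

H* ≈ 78.8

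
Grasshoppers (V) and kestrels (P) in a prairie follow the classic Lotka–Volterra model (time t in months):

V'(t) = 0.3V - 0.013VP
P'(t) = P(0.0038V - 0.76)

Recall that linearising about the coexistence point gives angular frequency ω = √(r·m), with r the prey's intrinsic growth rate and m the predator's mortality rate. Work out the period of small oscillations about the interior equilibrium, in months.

Here r = 0.3 and m = 0.76, so r·m = 0.228.
ω = √0.228 = 0.477 per month, hence T = 2π/ω ≈ 13.2 months.

T ≈ 13.2 months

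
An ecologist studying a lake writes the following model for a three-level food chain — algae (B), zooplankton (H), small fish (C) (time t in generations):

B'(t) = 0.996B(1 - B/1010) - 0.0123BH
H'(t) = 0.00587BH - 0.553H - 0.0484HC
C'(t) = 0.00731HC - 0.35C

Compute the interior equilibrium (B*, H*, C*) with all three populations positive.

B* ≈ 413, H* ≈ 47.9, C* ≈ 38.6

From dC/dt = 0: 0.00731H* = 0.35, so H* = 47.9.
From dB/dt = 0: 0.996(1 - B*/1010) = 0.0123·47.9, giving B* = 1010·(1 - 0.591) = 413.
From dH/dt = 0: 0.00587·413 - 0.553 = 0.0484C*, so C* = 1.87/0.0484 = 38.6.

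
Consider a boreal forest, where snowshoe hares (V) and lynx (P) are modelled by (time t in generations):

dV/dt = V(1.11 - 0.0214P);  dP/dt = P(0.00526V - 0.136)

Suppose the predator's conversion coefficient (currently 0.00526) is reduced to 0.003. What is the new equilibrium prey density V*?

At the interior fixed point, setting dP/dt = 0 with P > 0 fixes V* = (predator death rate)/(VP coefficient) — independent of the other coefficients.
With the change, V* = 0.136/0.003 = 45.3; it rises from 25.9.

V* ≈ 45.3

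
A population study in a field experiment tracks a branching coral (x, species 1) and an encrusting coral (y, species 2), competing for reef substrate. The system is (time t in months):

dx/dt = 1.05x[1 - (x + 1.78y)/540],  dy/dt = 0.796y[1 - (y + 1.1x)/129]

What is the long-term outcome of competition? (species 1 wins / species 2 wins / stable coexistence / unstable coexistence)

Compare the nullcline intercepts: K1/α12 = 540/1.78 = 303 > K2 = 129; K2/α21 = 129/1.1 = 117 < K1 = 540.
Since the inequalities point opposite ways, species 1 can invade but species 2 cannot.

species 1 excludes species 2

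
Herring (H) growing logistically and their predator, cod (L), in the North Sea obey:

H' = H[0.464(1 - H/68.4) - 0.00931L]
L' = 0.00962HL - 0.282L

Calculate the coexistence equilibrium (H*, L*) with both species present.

H* ≈ 29.3, L* ≈ 28.5

From dL/dt = 0 with L > 0: 0.00962H* = 0.282, so H* = 29.3.
Substitute into dH/dt = 0: 0.464(1 - 29.3/68.4) = 0.00931L*.
The bracket is 0.571, giving L* = 0.265/0.00931 = 28.5.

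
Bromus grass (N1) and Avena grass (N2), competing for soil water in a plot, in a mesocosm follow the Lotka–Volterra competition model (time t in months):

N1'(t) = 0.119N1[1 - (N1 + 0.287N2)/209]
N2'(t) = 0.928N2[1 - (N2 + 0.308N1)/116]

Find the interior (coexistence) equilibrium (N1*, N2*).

Setting both brackets to zero gives the nullclines N1 + 0.287N2 = 209 and 0.308N1 + N2 = 116.
Substituting N2 = 116 - 0.308N1 into the first: N1(1 - 0.287·0.308) = 209 - 0.287·116.
So N1* = 176/0.912 = 193, and then N2* = 116 - 0.308·193 = 56.6.

N1* ≈ 193, N2* ≈ 56.6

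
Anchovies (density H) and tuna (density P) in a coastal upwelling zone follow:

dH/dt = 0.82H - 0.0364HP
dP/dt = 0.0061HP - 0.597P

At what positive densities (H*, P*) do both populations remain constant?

Set dP/dt = 0 with P > 0: 0.0061H - 0.597 = 0, so H* = 0.597/0.0061 = 97.9.
Set dH/dt = 0 with H > 0: 0.82 - 0.0364P = 0, so P* = 0.82/0.0364 = 22.5.

H* ≈ 97.9, P* ≈ 22.5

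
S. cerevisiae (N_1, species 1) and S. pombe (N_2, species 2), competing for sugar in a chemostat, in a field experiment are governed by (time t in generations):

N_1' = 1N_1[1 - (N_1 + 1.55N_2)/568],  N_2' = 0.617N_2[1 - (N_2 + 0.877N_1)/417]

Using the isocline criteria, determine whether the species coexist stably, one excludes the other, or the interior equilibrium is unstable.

Compare the nullcline intercepts: K1/α12 = 568/1.55 = 366 < K2 = 417; K2/α21 = 417/0.877 = 475 < K1 = 568.
Since both are reversed, neither can invade when rare; the interior point is a saddle.

unstable coexistence (outcome depends on initial conditions)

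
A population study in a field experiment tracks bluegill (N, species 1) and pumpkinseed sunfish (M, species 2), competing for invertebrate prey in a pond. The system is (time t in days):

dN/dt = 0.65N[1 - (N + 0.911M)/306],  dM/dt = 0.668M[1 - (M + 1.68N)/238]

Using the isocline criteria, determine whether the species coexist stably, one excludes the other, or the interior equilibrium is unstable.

species 1 excludes species 2

Compare the nullcline intercepts: K1/α12 = 306/0.911 = 336 > K2 = 238; K2/α21 = 238/1.68 = 142 < K1 = 306.
Since the inequalities point opposite ways, species 1 can invade but species 2 cannot.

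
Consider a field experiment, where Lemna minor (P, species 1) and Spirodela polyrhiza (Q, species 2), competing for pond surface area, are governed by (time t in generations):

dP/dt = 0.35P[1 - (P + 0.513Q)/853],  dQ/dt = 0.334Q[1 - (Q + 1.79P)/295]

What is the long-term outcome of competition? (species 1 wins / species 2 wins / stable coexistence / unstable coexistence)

Compare the nullcline intercepts: K1/α12 = 853/0.513 = 1660 > K2 = 295; K2/α21 = 295/1.79 = 165 < K1 = 853.
Since the inequalities point opposite ways, species 1 can invade but species 2 cannot.

species 1 excludes species 2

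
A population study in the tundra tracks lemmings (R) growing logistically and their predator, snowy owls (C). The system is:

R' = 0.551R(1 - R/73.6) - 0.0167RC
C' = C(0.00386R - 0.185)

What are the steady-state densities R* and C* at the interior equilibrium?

R* ≈ 47.9, C* ≈ 11.5

From dC/dt = 0 with C > 0: 0.00386R* = 0.185, so R* = 47.9.
Substitute into dR/dt = 0: 0.551(1 - 47.9/73.6) = 0.0167C*.
The bracket is 0.349, giving C* = 0.192/0.0167 = 11.5.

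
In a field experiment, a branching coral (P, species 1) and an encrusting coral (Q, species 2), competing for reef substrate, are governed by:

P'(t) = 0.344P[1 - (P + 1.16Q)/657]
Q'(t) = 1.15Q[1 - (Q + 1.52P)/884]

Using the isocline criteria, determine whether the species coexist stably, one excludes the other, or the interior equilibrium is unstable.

unstable coexistence (outcome depends on initial conditions)

Compare the nullcline intercepts: K1/α12 = 657/1.16 = 566 < K2 = 884; K2/α21 = 884/1.52 = 582 < K1 = 657.
Since both are reversed, neither can invade when rare; the interior point is a saddle.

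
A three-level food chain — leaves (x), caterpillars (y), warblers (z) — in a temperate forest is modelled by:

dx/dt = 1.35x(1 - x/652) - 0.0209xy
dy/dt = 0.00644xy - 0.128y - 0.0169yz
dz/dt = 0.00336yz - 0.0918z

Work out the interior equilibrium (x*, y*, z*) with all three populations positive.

x* ≈ 376, y* ≈ 27.3, z* ≈ 136

From dz/dt = 0: 0.00336y* = 0.0918, so y* = 27.3.
From dx/dt = 0: 1.35(1 - x*/652) = 0.0209·27.3, giving x* = 652·(1 - 0.423) = 376.
From dy/dt = 0: 0.00644·376 - 0.128 = 0.0169z*, so z* = 2.29/0.0169 = 136.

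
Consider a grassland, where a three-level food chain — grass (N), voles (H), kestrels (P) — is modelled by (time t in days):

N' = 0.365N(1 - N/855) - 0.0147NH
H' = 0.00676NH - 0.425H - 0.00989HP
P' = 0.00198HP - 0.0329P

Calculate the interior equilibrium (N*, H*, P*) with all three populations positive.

From dP/dt = 0: 0.00198H* = 0.0329, so H* = 16.6.
From dN/dt = 0: 0.365(1 - N*/855) = 0.0147·16.6, giving N* = 855·(1 - 0.669) = 283.
From dH/dt = 0: 0.00676·283 - 0.425 = 0.00989P*, so P* = 1.49/0.00989 = 150.

N* ≈ 283, H* ≈ 16.6, P* ≈ 150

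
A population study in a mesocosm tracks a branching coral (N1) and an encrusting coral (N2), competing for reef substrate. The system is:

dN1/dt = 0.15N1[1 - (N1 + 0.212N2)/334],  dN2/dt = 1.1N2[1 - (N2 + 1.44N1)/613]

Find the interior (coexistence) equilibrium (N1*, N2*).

Setting both brackets to zero gives the nullclines N1 + 0.212N2 = 334 and 1.44N1 + N2 = 613.
Substituting N2 = 613 - 1.44N1 into the first: N1(1 - 0.212·1.44) = 334 - 0.212·613.
So N1* = 204/0.695 = 294, and then N2* = 613 - 1.44·294 = 190.

N1* ≈ 294, N2* ≈ 190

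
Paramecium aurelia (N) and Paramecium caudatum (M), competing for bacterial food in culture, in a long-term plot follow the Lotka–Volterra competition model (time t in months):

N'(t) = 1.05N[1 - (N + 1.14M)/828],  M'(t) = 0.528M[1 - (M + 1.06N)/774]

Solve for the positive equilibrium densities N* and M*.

N* ≈ 261, M* ≈ 498

Setting both brackets to zero gives the nullclines N + 1.14M = 828 and 1.06N + M = 774.
Substituting M = 774 - 1.06N into the first: N(1 - 1.14·1.06) = 828 - 1.14·774.
So N* = -54.4/-0.208 = 261, and then M* = 774 - 1.06·261 = 498.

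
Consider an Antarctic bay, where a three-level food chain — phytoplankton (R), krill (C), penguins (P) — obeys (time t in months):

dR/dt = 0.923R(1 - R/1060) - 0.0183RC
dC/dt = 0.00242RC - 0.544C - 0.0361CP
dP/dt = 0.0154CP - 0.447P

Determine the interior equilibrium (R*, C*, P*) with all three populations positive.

From dP/dt = 0: 0.0154C* = 0.447, so C* = 29.
From dR/dt = 0: 0.923(1 - R*/1060) = 0.0183·29, giving R* = 1060·(1 - 0.575) = 450.
From dC/dt = 0: 0.00242·450 - 0.544 = 0.0361P*, so P* = 0.545/0.0361 = 15.1.

R* ≈ 450, C* ≈ 29, P* ≈ 15.1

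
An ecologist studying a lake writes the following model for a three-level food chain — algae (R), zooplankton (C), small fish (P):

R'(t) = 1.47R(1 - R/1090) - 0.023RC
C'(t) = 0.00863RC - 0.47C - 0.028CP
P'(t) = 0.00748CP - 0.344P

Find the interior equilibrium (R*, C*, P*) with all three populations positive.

From dP/dt = 0: 0.00748C* = 0.344, so C* = 46.
From dR/dt = 0: 1.47(1 - R*/1090) = 0.023·46, giving R* = 1090·(1 - 0.72) = 306.
From dC/dt = 0: 0.00863·306 - 0.47 = 0.028P*, so P* = 2.17/0.028 = 77.4.

R* ≈ 306, C* ≈ 46, P* ≈ 77.4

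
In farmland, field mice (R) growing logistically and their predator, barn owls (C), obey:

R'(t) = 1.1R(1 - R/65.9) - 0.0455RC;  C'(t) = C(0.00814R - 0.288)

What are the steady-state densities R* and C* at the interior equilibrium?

From dC/dt = 0 with C > 0: 0.00814R* = 0.288, so R* = 35.4.
Substitute into dR/dt = 0: 1.1(1 - 35.4/65.9) = 0.0455C*.
The bracket is 0.463, giving C* = 0.509/0.0455 = 11.2.

R* ≈ 35.4, C* ≈ 11.2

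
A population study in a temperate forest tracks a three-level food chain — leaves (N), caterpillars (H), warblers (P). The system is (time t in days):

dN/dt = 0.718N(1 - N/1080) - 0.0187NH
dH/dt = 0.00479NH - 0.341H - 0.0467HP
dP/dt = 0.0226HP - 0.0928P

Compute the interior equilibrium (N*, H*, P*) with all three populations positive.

From dP/dt = 0: 0.0226H* = 0.0928, so H* = 4.11.
From dN/dt = 0: 0.718(1 - N*/1080) = 0.0187·4.11, giving N* = 1080·(1 - 0.107) = 965.
From dH/dt = 0: 0.00479·965 - 0.341 = 0.0467P*, so P* = 4.28/0.0467 = 91.6.

N* ≈ 965, H* ≈ 4.11, P* ≈ 91.6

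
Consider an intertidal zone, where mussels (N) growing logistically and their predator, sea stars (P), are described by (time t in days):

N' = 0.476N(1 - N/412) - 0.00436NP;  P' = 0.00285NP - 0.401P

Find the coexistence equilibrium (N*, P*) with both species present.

N* ≈ 141, P* ≈ 71.9

From dP/dt = 0 with P > 0: 0.00285N* = 0.401, so N* = 141.
Substitute into dN/dt = 0: 0.476(1 - 141/412) = 0.00436P*.
The bracket is 0.658, giving P* = 0.313/0.00436 = 71.9.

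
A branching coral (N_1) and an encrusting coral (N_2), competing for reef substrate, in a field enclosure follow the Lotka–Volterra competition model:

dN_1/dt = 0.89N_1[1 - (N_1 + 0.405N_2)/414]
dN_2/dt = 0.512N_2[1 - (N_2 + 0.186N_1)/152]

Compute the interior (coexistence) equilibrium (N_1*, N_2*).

N_1* ≈ 381, N_2* ≈ 81.1

Setting both brackets to zero gives the nullclines N_1 + 0.405N_2 = 414 and 0.186N_1 + N_2 = 152.
Substituting N_2 = 152 - 0.186N_1 into the first: N_1(1 - 0.405·0.186) = 414 - 0.405·152.
So N_1* = 352/0.925 = 381, and then N_2* = 152 - 0.186·381 = 81.1.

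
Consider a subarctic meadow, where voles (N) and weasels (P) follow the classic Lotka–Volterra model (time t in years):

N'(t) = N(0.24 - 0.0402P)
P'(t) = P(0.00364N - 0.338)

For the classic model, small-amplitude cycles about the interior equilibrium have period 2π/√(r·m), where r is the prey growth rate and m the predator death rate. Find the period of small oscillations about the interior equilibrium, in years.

T ≈ 22.1 years

Here r = 0.24 and m = 0.338, so r·m = 0.0811.
ω = √0.0811 = 0.285 per year, hence T = 2π/ω ≈ 22.1 years.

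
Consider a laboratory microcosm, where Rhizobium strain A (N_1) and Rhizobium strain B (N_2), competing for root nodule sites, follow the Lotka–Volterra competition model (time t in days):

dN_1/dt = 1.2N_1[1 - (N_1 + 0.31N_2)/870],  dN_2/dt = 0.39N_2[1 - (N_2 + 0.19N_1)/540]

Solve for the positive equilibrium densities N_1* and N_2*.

N_1* ≈ 747, N_2* ≈ 398

Setting both brackets to zero gives the nullclines N_1 + 0.31N_2 = 870 and 0.19N_1 + N_2 = 540.
Substituting N_2 = 540 - 0.19N_1 into the first: N_1(1 - 0.31·0.19) = 870 - 0.31·540.
So N_1* = 703/0.941 = 747, and then N_2* = 540 - 0.19·747 = 398.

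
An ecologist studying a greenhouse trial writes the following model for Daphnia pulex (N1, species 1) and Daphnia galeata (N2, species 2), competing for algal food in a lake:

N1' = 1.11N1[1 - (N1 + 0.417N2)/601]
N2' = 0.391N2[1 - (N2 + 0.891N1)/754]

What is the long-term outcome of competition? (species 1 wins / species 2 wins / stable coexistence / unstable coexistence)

stable coexistence

Compare the nullcline intercepts: K1/α12 = 601/0.417 = 1440 > K2 = 754; K2/α21 = 754/0.891 = 846 > K1 = 601.
Since both inequalities hold, each species can invade when rare, so the interior equilibrium is stable.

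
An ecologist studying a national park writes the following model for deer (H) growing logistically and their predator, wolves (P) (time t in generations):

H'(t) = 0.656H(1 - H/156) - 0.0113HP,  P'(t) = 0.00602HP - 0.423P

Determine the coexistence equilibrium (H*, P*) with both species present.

H* ≈ 70.3, P* ≈ 31.9

From dP/dt = 0 with P > 0: 0.00602H* = 0.423, so H* = 70.3.
Substitute into dH/dt = 0: 0.656(1 - 70.3/156) = 0.0113P*.
The bracket is 0.55, giving P* = 0.361/0.0113 = 31.9.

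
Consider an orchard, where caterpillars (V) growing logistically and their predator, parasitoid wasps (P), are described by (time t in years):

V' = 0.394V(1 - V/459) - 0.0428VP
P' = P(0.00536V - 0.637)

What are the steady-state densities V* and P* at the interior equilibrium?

From dP/dt = 0 with P > 0: 0.00536V* = 0.637, so V* = 119.
Substitute into dV/dt = 0: 0.394(1 - 119/459) = 0.0428P*.
The bracket is 0.741, giving P* = 0.292/0.0428 = 6.82.

V* ≈ 119, P* ≈ 6.82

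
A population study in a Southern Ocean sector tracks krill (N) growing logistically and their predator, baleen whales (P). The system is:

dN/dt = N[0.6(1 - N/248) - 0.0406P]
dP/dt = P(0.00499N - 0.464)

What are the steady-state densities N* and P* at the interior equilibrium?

N* ≈ 93, P* ≈ 9.24

From dP/dt = 0 with P > 0: 0.00499N* = 0.464, so N* = 93.
Substitute into dN/dt = 0: 0.6(1 - 93/248) = 0.0406P*.
The bracket is 0.625, giving P* = 0.375/0.0406 = 9.24.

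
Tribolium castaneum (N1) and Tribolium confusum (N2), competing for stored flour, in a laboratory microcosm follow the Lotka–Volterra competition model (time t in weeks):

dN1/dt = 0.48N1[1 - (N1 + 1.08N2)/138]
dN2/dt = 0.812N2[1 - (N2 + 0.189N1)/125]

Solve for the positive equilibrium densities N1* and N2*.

Setting both brackets to zero gives the nullclines N1 + 1.08N2 = 138 and 0.189N1 + N2 = 125.
Substituting N2 = 125 - 0.189N1 into the first: N1(1 - 1.08·0.189) = 138 - 1.08·125.
So N1* = 3/0.796 = 3.77, and then N2* = 125 - 0.189·3.77 = 124.

N1* ≈ 3.77, N2* ≈ 124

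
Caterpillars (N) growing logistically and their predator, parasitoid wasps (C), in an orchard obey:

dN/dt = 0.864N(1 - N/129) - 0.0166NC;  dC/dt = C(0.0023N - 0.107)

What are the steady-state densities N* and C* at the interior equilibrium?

From dC/dt = 0 with C > 0: 0.0023N* = 0.107, so N* = 46.5.
Substitute into dN/dt = 0: 0.864(1 - 46.5/129) = 0.0166C*.
The bracket is 0.639, giving C* = 0.552/0.0166 = 33.3.

N* ≈ 46.5, C* ≈ 33.3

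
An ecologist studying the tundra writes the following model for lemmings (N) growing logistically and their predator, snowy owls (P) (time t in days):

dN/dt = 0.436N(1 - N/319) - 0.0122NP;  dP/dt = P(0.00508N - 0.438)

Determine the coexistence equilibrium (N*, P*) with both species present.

From dP/dt = 0 with P > 0: 0.00508N* = 0.438, so N* = 86.2.
Substitute into dN/dt = 0: 0.436(1 - 86.2/319) = 0.0122P*.
The bracket is 0.73, giving P* = 0.318/0.0122 = 26.1.

N* ≈ 86.2, P* ≈ 26.1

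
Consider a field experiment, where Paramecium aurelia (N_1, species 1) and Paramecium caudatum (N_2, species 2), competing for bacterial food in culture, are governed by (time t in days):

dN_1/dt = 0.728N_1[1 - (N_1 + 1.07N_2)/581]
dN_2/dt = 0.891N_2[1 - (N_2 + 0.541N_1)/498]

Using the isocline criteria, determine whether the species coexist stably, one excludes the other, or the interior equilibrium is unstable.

Compare the nullcline intercepts: K1/α12 = 581/1.07 = 543 > K2 = 498; K2/α21 = 498/0.541 = 921 > K1 = 581.
Since both inequalities hold, each species can invade when rare, so the interior equilibrium is stable.

stable coexistence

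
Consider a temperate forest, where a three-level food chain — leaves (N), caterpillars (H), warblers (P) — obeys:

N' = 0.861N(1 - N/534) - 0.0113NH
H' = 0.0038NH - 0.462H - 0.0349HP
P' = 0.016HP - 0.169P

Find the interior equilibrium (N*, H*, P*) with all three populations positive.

From dP/dt = 0: 0.016H* = 0.169, so H* = 10.6.
From dN/dt = 0: 0.861(1 - N*/534) = 0.0113·10.6, giving N* = 534·(1 - 0.139) = 460.
From dH/dt = 0: 0.0038·460 - 0.462 = 0.0349P*, so P* = 1.29/0.0349 = 36.8.

N* ≈ 460, H* ≈ 10.6, P* ≈ 36.8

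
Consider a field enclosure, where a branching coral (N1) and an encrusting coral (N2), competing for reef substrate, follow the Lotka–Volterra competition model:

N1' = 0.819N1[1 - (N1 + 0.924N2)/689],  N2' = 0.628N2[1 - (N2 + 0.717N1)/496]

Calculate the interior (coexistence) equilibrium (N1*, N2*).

Setting both brackets to zero gives the nullclines N1 + 0.924N2 = 689 and 0.717N1 + N2 = 496.
Substituting N2 = 496 - 0.717N1 into the first: N1(1 - 0.924·0.717) = 689 - 0.924·496.
So N1* = 231/0.337 = 684, and then N2* = 496 - 0.717·684 = 5.89.

N1* ≈ 684, N2* ≈ 5.89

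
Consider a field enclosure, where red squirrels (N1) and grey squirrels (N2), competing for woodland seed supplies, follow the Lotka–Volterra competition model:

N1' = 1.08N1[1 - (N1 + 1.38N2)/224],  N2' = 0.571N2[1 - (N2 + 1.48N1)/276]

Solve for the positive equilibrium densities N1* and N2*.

N1* ≈ 150, N2* ≈ 53.3

Setting both brackets to zero gives the nullclines N1 + 1.38N2 = 224 and 1.48N1 + N2 = 276.
Substituting N2 = 276 - 1.48N1 into the first: N1(1 - 1.38·1.48) = 224 - 1.38·276.
So N1* = -157/-1.04 = 150, and then N2* = 276 - 1.48·150 = 53.3.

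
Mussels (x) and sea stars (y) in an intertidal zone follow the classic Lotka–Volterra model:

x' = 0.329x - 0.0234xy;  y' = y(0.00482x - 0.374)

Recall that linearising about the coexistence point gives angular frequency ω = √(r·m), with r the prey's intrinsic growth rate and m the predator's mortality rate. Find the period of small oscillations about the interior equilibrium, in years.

Here r = 0.329 and m = 0.374, so r·m = 0.123.
ω = √0.123 = 0.351 per year, hence T = 2π/ω ≈ 17.9 years.

T ≈ 17.9 years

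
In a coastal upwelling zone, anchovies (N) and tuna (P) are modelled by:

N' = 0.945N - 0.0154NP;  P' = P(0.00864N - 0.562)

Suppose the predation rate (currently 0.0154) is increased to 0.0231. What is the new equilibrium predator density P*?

At the interior fixed point, setting dN/dt = 0 with N > 0 fixes P* = (prey growth rate)/(NP coefficient) — independent of the other coefficients.
With the change, P* = 0.945/0.0231 = 40.9; it falls from 61.4.

P* ≈ 40.9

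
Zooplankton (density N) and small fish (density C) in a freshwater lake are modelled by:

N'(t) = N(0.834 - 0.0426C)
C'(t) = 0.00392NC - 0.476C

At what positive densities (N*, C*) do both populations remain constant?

Set dC/dt = 0 with C > 0: 0.00392N - 0.476 = 0, so N* = 0.476/0.00392 = 121.
Set dN/dt = 0 with N > 0: 0.834 - 0.0426C = 0, so C* = 0.834/0.0426 = 19.6.

N* ≈ 121, C* ≈ 19.6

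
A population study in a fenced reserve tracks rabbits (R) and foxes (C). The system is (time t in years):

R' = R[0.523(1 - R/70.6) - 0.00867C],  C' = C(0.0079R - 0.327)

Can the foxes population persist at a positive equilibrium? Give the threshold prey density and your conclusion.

Threshold R = 41.4; K > 41.4, so yes, the predator persists.

The predator equation gives dC/dt > 0 only when R > 0.327/0.0079 = 41.4.
Without the predator, R → K = 70.6. Since 70.6 > 41.4, the predator can invade and persist.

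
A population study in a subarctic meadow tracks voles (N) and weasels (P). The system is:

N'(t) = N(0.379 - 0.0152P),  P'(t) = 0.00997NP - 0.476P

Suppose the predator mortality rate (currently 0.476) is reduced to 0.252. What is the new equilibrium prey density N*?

At the interior fixed point, setting dP/dt = 0 with P > 0 fixes N* = (predator death rate)/(NP coefficient) — independent of the other coefficients.
With the change, N* = 0.252/0.00997 = 25.3; it falls from 47.7.

N* ≈ 25.3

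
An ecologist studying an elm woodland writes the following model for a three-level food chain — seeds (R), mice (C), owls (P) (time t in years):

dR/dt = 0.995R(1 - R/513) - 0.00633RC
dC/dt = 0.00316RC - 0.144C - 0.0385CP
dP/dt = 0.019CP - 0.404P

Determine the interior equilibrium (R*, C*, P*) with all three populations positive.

From dP/dt = 0: 0.019C* = 0.404, so C* = 21.3.
From dR/dt = 0: 0.995(1 - R*/513) = 0.00633·21.3, giving R* = 513·(1 - 0.135) = 444.
From dC/dt = 0: 0.00316·444 - 0.144 = 0.0385P*, so P* = 1.26/0.0385 = 32.7.

R* ≈ 444, C* ≈ 21.3, P* ≈ 32.7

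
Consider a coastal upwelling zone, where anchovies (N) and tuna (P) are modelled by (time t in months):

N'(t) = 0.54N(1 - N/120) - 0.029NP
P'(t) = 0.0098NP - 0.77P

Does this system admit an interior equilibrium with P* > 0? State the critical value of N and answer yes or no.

Threshold N = 78.6; K > 78.6, so yes, the predator persists.

The predator equation gives dP/dt > 0 only when N > 0.77/0.0098 = 78.6.
Without the predator, N → K = 120. Since 120 > 78.6, the predator can invade and persist.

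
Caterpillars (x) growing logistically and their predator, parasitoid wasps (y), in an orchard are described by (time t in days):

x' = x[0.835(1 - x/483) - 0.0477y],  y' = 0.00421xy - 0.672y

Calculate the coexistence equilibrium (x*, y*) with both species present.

From dy/dt = 0 with y > 0: 0.00421x* = 0.672, so x* = 160.
Substitute into dx/dt = 0: 0.835(1 - 160/483) = 0.0477y*.
The bracket is 0.67, giving y* = 0.559/0.0477 = 11.7.

x* ≈ 160, y* ≈ 11.7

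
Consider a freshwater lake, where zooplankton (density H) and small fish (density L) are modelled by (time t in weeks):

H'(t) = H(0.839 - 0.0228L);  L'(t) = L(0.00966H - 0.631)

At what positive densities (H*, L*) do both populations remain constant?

Set dL/dt = 0 with L > 0: 0.00966H - 0.631 = 0, so H* = 0.631/0.00966 = 65.3.
Set dH/dt = 0 with H > 0: 0.839 - 0.0228L = 0, so L* = 0.839/0.0228 = 36.8.

H* ≈ 65.3, L* ≈ 36.8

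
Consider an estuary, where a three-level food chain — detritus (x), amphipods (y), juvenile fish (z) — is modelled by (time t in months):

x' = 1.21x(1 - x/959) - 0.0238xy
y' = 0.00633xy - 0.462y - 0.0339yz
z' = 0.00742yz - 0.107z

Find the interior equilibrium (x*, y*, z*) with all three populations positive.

x* ≈ 687, y* ≈ 14.4, z* ≈ 115

From dz/dt = 0: 0.00742y* = 0.107, so y* = 14.4.
From dx/dt = 0: 1.21(1 - x*/959) = 0.0238·14.4, giving x* = 959·(1 - 0.284) = 687.
From dy/dt = 0: 0.00633·687 - 0.462 = 0.0339z*, so z* = 3.89/0.0339 = 115.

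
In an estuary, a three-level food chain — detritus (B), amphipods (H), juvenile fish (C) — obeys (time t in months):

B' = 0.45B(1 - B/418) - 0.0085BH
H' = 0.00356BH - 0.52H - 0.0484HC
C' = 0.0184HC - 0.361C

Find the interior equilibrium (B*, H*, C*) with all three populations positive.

B* ≈ 263, H* ≈ 19.6, C* ≈ 8.61

From dC/dt = 0: 0.0184H* = 0.361, so H* = 19.6.
From dB/dt = 0: 0.45(1 - B*/418) = 0.0085·19.6, giving B* = 418·(1 - 0.371) = 263.
From dH/dt = 0: 0.00356·263 - 0.52 = 0.0484C*, so C* = 0.417/0.0484 = 8.61.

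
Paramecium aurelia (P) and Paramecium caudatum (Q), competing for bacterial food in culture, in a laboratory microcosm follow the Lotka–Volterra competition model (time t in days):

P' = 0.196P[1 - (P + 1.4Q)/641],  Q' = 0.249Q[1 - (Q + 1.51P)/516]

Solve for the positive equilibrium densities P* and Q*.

Setting both brackets to zero gives the nullclines P + 1.4Q = 641 and 1.51P + Q = 516.
Substituting Q = 516 - 1.51P into the first: P(1 - 1.4·1.51) = 641 - 1.4·516.
So P* = -81.4/-1.11 = 73.1, and then Q* = 516 - 1.51·73.1 = 406.

P* ≈ 73.1, Q* ≈ 406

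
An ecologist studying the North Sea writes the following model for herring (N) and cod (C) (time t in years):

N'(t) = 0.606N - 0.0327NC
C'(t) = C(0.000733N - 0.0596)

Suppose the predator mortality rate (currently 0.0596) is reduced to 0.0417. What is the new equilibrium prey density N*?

At the interior fixed point, setting dC/dt = 0 with C > 0 fixes N* = (predator death rate)/(NC coefficient) — independent of the other coefficients.
With the change, N* = 0.0417/0.000733 = 56.9; it falls from 81.3.

N* ≈ 56.9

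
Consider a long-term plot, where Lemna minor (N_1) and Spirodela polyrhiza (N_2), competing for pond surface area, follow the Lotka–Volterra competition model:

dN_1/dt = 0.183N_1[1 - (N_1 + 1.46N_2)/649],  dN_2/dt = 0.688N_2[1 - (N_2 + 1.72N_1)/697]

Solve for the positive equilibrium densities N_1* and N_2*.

N_1* ≈ 244, N_2* ≈ 277

Setting both brackets to zero gives the nullclines N_1 + 1.46N_2 = 649 and 1.72N_1 + N_2 = 697.
Substituting N_2 = 697 - 1.72N_1 into the first: N_1(1 - 1.46·1.72) = 649 - 1.46·697.
So N_1* = -369/-1.51 = 244, and then N_2* = 697 - 1.72·244 = 277.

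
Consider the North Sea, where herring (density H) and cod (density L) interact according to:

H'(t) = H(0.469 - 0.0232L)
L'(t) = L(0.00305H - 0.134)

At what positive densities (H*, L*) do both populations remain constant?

H* ≈ 43.9, L* ≈ 20.2

Set dL/dt = 0 with L > 0: 0.00305H - 0.134 = 0, so H* = 0.134/0.00305 = 43.9.
Set dH/dt = 0 with H > 0: 0.469 - 0.0232L = 0, so L* = 0.469/0.0232 = 20.2.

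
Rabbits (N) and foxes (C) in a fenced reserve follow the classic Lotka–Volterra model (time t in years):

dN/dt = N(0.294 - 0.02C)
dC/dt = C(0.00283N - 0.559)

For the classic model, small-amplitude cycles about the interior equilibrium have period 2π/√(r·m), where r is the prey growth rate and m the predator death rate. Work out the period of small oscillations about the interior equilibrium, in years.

Here r = 0.294 and m = 0.559, so r·m = 0.164.
ω = √0.164 = 0.405 per year, hence T = 2π/ω ≈ 15.5 years.

T ≈ 15.5 years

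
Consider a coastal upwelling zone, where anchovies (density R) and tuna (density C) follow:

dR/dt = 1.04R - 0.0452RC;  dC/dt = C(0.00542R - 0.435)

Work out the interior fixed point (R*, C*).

Set dC/dt = 0 with C > 0: 0.00542R - 0.435 = 0, so R* = 0.435/0.00542 = 80.3.
Set dR/dt = 0 with R > 0: 1.04 - 0.0452C = 0, so C* = 1.04/0.0452 = 23.

R* ≈ 80.3, C* ≈ 23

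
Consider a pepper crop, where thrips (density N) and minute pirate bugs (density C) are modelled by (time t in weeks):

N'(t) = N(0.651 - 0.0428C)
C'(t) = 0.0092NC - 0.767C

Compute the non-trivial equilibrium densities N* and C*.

N* ≈ 83.4, C* ≈ 15.2

Set dC/dt = 0 with C > 0: 0.0092N - 0.767 = 0, so N* = 0.767/0.0092 = 83.4.
Set dN/dt = 0 with N > 0: 0.651 - 0.0428C = 0, so C* = 0.651/0.0428 = 15.2.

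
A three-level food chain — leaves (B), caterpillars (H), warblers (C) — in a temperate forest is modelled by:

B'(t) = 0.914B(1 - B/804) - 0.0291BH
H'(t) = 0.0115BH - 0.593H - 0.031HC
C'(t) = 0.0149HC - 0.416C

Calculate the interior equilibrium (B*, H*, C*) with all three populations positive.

B* ≈ 89.3, H* ≈ 27.9, C* ≈ 14

From dC/dt = 0: 0.0149H* = 0.416, so H* = 27.9.
From dB/dt = 0: 0.914(1 - B*/804) = 0.0291·27.9, giving B* = 804·(1 - 0.889) = 89.3.
From dH/dt = 0: 0.0115·89.3 - 0.593 = 0.031C*, so C* = 0.434/0.031 = 14.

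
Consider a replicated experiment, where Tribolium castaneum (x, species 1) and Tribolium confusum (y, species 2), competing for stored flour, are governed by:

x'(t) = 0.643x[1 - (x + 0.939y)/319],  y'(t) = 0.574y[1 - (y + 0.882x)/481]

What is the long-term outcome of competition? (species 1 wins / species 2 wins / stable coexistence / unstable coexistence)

Compare the nullcline intercepts: K1/α12 = 319/0.939 = 340 < K2 = 481; K2/α21 = 481/0.882 = 545 > K1 = 319.
Since the inequalities point opposite ways, species 2 can invade but species 1 cannot.

species 2 excludes species 1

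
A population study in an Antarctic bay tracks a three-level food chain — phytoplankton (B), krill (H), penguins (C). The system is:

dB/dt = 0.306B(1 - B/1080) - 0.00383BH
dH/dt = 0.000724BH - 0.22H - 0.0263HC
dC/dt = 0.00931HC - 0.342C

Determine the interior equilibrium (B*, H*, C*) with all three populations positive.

From dC/dt = 0: 0.00931H* = 0.342, so H* = 36.7.
From dB/dt = 0: 0.306(1 - B*/1080) = 0.00383·36.7, giving B* = 1080·(1 - 0.46) = 583.
From dH/dt = 0: 0.000724·583 - 0.22 = 0.0263C*, so C* = 0.202/0.0263 = 7.7.

B* ≈ 583, H* ≈ 36.7, C* ≈ 7.7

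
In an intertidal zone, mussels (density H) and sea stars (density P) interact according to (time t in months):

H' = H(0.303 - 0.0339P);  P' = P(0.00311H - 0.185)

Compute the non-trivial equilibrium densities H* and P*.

Set dP/dt = 0 with P > 0: 0.00311H - 0.185 = 0, so H* = 0.185/0.00311 = 59.5.
Set dH/dt = 0 with H > 0: 0.303 - 0.0339P = 0, so P* = 0.303/0.0339 = 8.94.

H* ≈ 59.5, P* ≈ 8.94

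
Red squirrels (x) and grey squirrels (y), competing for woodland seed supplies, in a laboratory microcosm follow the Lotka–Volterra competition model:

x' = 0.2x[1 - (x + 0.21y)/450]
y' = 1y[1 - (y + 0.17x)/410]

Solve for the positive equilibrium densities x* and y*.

Setting both brackets to zero gives the nullclines x + 0.21y = 450 and 0.17x + y = 410.
Substituting y = 410 - 0.17x into the first: x(1 - 0.21·0.17) = 450 - 0.21·410.
So x* = 364/0.964 = 377, and then y* = 410 - 0.17·377 = 346.

x* ≈ 377, y* ≈ 346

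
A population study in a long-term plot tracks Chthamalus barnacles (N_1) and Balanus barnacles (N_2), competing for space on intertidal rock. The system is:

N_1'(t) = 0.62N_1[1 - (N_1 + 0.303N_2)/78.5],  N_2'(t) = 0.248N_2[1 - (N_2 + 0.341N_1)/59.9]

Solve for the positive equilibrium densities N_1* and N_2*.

Setting both brackets to zero gives the nullclines N_1 + 0.303N_2 = 78.5 and 0.341N_1 + N_2 = 59.9.
Substituting N_2 = 59.9 - 0.341N_1 into the first: N_1(1 - 0.303·0.341) = 78.5 - 0.303·59.9.
So N_1* = 60.4/0.897 = 67.3, and then N_2* = 59.9 - 0.341·67.3 = 36.9.

N_1* ≈ 67.3, N_2* ≈ 36.9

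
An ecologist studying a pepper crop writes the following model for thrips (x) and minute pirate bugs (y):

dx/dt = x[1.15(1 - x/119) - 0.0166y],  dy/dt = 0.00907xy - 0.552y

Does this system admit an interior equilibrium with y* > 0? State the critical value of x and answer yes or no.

The predator equation gives dy/dt > 0 only when x > 0.552/0.00907 = 60.9.
Without the predator, x → K = 119. Since 119 > 60.9, the predator can invade and persist.

Threshold x = 60.9; K > 60.9, so yes, the predator persists.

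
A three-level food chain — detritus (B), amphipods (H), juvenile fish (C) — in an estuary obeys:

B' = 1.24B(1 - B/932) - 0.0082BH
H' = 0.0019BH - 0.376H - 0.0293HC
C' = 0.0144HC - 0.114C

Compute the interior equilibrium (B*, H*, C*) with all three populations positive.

B* ≈ 883, H* ≈ 7.92, C* ≈ 44.4

From dC/dt = 0: 0.0144H* = 0.114, so H* = 7.92.
From dB/dt = 0: 1.24(1 - B*/932) = 0.0082·7.92, giving B* = 932·(1 - 0.0524) = 883.
From dH/dt = 0: 0.0019·883 - 0.376 = 0.0293C*, so C* = 1.3/0.0293 = 44.4.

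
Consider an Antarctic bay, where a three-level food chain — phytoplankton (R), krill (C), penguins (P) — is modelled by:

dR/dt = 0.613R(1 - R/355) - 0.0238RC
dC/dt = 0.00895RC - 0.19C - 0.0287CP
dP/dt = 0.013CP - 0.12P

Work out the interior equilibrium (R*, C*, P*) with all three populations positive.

R* ≈ 228, C* ≈ 9.23, P* ≈ 64.4

From dP/dt = 0: 0.013C* = 0.12, so C* = 9.23.
From dR/dt = 0: 0.613(1 - R*/355) = 0.0238·9.23, giving R* = 355·(1 - 0.358) = 228.
From dC/dt = 0: 0.00895·228 - 0.19 = 0.0287P*, so P* = 1.85/0.0287 = 64.4.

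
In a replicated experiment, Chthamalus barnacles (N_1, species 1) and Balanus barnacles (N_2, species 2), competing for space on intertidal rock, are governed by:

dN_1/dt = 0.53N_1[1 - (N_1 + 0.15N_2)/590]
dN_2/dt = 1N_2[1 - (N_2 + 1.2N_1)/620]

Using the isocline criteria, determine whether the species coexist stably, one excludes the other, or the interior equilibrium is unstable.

Compare the nullcline intercepts: K1/α12 = 590/0.15 = 3930 > K2 = 620; K2/α21 = 620/1.2 = 517 < K1 = 590.
Since the inequalities point opposite ways, species 1 can invade but species 2 cannot.

species 1 excludes species 2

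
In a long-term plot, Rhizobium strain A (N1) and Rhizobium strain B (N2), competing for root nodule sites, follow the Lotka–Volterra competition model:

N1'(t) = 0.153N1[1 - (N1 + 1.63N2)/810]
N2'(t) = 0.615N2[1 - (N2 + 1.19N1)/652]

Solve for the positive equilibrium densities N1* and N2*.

N1* ≈ 269, N2* ≈ 332

Setting both brackets to zero gives the nullclines N1 + 1.63N2 = 810 and 1.19N1 + N2 = 652.
Substituting N2 = 652 - 1.19N1 into the first: N1(1 - 1.63·1.19) = 810 - 1.63·652.
So N1* = -253/-0.94 = 269, and then N2* = 652 - 1.19·269 = 332.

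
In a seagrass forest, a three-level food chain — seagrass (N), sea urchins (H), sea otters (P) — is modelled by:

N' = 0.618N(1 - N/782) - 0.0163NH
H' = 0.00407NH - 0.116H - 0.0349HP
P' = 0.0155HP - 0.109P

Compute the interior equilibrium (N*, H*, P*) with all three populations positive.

N* ≈ 637, H* ≈ 7.03, P* ≈ 71

From dP/dt = 0: 0.0155H* = 0.109, so H* = 7.03.
From dN/dt = 0: 0.618(1 - N*/782) = 0.0163·7.03, giving N* = 782·(1 - 0.185) = 637.
From dH/dt = 0: 0.00407·637 - 0.116 = 0.0349P*, so P* = 2.48/0.0349 = 71.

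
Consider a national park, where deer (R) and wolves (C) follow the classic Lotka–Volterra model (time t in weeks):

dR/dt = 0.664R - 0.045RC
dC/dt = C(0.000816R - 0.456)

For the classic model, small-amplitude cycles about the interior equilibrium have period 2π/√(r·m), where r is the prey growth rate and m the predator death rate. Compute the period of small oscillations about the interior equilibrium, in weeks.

Here r = 0.664 and m = 0.456, so r·m = 0.303.
ω = √0.303 = 0.55 per week, hence T = 2π/ω ≈ 11.4 weeks.

T ≈ 11.4 weeks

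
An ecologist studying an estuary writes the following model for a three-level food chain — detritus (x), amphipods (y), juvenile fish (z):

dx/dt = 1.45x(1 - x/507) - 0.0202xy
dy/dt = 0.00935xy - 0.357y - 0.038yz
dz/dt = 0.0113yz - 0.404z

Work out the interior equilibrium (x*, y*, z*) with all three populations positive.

From dz/dt = 0: 0.0113y* = 0.404, so y* = 35.8.
From dx/dt = 0: 1.45(1 - x*/507) = 0.0202·35.8, giving x* = 507·(1 - 0.498) = 254.
From dy/dt = 0: 0.00935·254 - 0.357 = 0.038z*, so z* = 2.02/0.038 = 53.2.

x* ≈ 254, y* ≈ 35.8, z* ≈ 53.2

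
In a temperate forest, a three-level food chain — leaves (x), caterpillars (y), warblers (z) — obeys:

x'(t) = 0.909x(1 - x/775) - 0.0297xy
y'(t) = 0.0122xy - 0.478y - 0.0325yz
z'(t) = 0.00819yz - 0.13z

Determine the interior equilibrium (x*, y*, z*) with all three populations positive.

x* ≈ 373, y* ≈ 15.9, z* ≈ 125

From dz/dt = 0: 0.00819y* = 0.13, so y* = 15.9.
From dx/dt = 0: 0.909(1 - x*/775) = 0.0297·15.9, giving x* = 775·(1 - 0.519) = 373.
From dy/dt = 0: 0.0122·373 - 0.478 = 0.0325z*, so z* = 4.07/0.0325 = 125.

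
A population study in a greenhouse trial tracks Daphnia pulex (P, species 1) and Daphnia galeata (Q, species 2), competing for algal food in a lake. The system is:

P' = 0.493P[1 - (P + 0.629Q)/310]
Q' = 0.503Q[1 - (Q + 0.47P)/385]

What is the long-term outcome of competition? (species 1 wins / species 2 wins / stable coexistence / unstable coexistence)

Compare the nullcline intercepts: K1/α12 = 310/0.629 = 493 > K2 = 385; K2/α21 = 385/0.47 = 819 > K1 = 310.
Since both inequalities hold, each species can invade when rare, so the interior equilibrium is stable.

stable coexistence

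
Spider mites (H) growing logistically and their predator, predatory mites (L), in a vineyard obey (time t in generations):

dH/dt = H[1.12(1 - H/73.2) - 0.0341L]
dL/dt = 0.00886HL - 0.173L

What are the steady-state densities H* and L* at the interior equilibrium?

H* ≈ 19.5, L* ≈ 24.1

From dL/dt = 0 with L > 0: 0.00886H* = 0.173, so H* = 19.5.
Substitute into dH/dt = 0: 1.12(1 - 19.5/73.2) = 0.0341L*.
The bracket is 0.733, giving L* = 0.821/0.0341 = 24.1.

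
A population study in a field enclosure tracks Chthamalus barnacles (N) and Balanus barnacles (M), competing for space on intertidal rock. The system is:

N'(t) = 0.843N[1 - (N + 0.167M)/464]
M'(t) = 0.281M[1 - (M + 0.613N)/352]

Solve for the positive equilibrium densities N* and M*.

N* ≈ 451, M* ≈ 75.3

Setting both brackets to zero gives the nullclines N + 0.167M = 464 and 0.613N + M = 352.
Substituting M = 352 - 0.613N into the first: N(1 - 0.167·0.613) = 464 - 0.167·352.
So N* = 405/0.898 = 451, and then M* = 352 - 0.613·451 = 75.3.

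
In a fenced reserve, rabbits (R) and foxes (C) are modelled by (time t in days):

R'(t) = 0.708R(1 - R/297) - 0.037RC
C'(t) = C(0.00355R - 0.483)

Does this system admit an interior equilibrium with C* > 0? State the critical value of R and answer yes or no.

The predator equation gives dC/dt > 0 only when R > 0.483/0.00355 = 136.
Without the predator, R → K = 297. Since 297 > 136, the predator can invade and persist.

Threshold R = 136; K > 136, so yes, the predator persists.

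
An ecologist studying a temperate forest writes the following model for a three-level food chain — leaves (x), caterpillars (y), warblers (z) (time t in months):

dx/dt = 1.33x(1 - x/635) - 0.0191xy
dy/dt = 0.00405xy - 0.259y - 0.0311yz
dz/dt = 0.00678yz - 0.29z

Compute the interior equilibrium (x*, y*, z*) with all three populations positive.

From dz/dt = 0: 0.00678y* = 0.29, so y* = 42.8.
From dx/dt = 0: 1.33(1 - x*/635) = 0.0191·42.8, giving x* = 635·(1 - 0.614) = 245.
From dy/dt = 0: 0.00405·245 - 0.259 = 0.0311z*, so z* = 0.733/0.0311 = 23.6.

x* ≈ 245, y* ≈ 42.8, z* ≈ 23.6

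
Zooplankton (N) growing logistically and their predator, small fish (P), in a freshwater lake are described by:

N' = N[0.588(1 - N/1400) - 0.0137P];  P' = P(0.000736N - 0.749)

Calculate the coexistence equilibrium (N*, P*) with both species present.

From dP/dt = 0 with P > 0: 0.000736N* = 0.749, so N* = 1020.
Substitute into dN/dt = 0: 0.588(1 - 1020/1400) = 0.0137P*.
The bracket is 0.273, giving P* = 0.161/0.0137 = 11.7.

N* ≈ 1020, P* ≈ 11.7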